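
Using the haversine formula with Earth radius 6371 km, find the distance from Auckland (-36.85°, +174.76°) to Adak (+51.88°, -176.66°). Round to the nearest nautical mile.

5346 nmi

Δλ = -176.66 − 174.76 = -351.42°; wrapped into (−180°, 180°]: 8.58°.
Δφ = 51.88 − -36.85 = 88.73°.
a = sin²(Δφ/2) + cos φ₁ · cos φ₂ · sin²(Δλ/2) = 0.491682.
c = 2·atan2(√a, √(1−a)) = 1.55416 rad → d = 6371·c ≈ 9901.55 km ≈ 5346.41 nmi.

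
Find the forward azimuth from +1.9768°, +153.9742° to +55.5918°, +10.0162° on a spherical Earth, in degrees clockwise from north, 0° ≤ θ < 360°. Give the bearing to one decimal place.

338.4°

Δλ = 10.0162 − 153.9742 = -143.9580°.
θ = atan2( sin Δλ · cos φ₂ , cos φ₁ · sin φ₂ − sin φ₁ · cos φ₂ · cos Δλ )
  = atan2(-0.33248, 0.84030) = -21.587° → normalised to [0°, 360°): 338.413°.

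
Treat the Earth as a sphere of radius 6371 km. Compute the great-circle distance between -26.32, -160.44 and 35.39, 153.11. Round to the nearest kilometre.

8420 km

Δλ = 153.11 − -160.44 = 313.55°; wrapped into (−180°, 180°]: -46.45°.
Δφ = 35.39 − -26.32 = 61.71°.
a = sin²(Δφ/2) + cos φ₁ · cos φ₂ · sin²(Δλ/2) = 0.376664.
c = 2·atan2(√a, √(1−a)) = 1.32155 rad → d = 6371·c ≈ 8419.60 km.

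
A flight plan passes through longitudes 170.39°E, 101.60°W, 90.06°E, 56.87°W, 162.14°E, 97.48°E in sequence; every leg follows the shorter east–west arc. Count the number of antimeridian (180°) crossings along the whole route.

3

Leg 1: +170.39° → -101.60°, shortest Δλ = 88.01° (east) — crosses 180°.
Leg 2: -101.60° → +90.06°, shortest Δλ = -168.34° (west) — crosses 180°.
Leg 3: +90.06° → -56.87°, shortest Δλ = -146.93° (west) — does not cross 180°.
Leg 4: -56.87° → +162.14°, shortest Δλ = -140.99° (west) — crosses 180°.
Leg 5: +162.14° → +97.48°, shortest Δλ = -64.66° (west) — does not cross 180°.
Total crossings: 3.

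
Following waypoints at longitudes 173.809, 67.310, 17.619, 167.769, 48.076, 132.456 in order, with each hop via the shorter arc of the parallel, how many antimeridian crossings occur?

0

Leg 1: +173.809° → +67.310°, shortest Δλ = -106.499° (west) — does not cross 180°.
Leg 2: +67.310° → +17.619°, shortest Δλ = -49.691° (west) — does not cross 180°.
Leg 3: +17.619° → +167.769°, shortest Δλ = 150.15° (east) — does not cross 180°.
Leg 4: +167.769° → +48.076°, shortest Δλ = -119.693° (west) — does not cross 180°.
Leg 5: +48.076° → +132.456°, shortest Δλ = 84.38° (east) — does not cross 180°.
Total crossings: 0.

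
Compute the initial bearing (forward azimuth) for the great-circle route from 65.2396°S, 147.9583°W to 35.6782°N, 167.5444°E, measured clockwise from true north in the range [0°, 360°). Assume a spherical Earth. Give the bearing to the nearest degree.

324°

Δλ = 167.5444 − -147.9583 = 315.5027°; wrapped into (−180°, 180°]: -44.4973°.
θ = atan2( sin Δλ · cos φ₂ , cos φ₁ · sin φ₂ − sin φ₁ · cos φ₂ · cos Δλ )
  = atan2(-0.56933, 0.77041) = -36.464° → normalised to [0°, 360°): 323.536°.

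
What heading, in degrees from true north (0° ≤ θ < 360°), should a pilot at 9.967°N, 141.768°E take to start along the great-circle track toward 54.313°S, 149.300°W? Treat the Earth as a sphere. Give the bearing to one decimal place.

146.9°

Δλ = -149.300 − 141.768 = -291.068°; wrapped into (−180°, 180°]: 68.932°.
θ = atan2( sin Δλ · cos φ₂ , cos φ₁ · sin φ₂ − sin φ₁ · cos φ₂ · cos Δλ )
  = atan2(0.54436, -0.83625) = 146.938° → normalised to [0°, 360°): 146.938°.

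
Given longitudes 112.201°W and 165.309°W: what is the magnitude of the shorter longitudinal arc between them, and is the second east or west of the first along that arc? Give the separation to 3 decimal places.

53.108° west

Raw difference: -165.309 − -112.201 = -53.108°.
Normalise into (−180°, 180°]: -53.108° stays -53.108°.
Negative ⇒ the second point lies to the west; separation 53.108°.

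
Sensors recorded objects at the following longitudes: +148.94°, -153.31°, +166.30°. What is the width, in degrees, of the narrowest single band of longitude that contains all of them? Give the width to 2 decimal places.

57.75°

Sort the longitudes: -153.31°, +148.94°, +166.30°.
Eastward gaps between consecutive values (wrapping around): 302.25°, 17.36°, 40.39°.
Largest gap = 302.25° ⇒ minimal covering band is its complement: 360° − 302.25° = 57.75°.
Band runs from +148.94° eastward to -153.31°, crossing the antimeridian.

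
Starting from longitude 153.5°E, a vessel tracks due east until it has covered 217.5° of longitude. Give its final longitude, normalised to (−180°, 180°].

Start at +153.5°; shift +217.5° → +371.0°.
+371.0° lies outside (−180°, 180°]; subtract 360° → +11.0°.

11.0°E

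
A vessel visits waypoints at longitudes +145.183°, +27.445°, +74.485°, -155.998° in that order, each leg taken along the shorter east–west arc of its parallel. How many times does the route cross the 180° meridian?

Leg 1: +145.183° → +27.445°, shortest Δλ = -117.738° (west) — does not cross 180°.
Leg 2: +27.445° → +74.485°, shortest Δλ = 47.04° (east) — does not cross 180°.
Leg 3: +74.485° → -155.998°, shortest Δλ = 129.517° (east) — crosses 180°.
Total crossings: 1.

1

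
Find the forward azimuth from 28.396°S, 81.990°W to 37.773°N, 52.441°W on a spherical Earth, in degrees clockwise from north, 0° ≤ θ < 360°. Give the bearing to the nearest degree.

24°

Δλ = -52.441 − -81.990 = 29.549°.
θ = atan2( sin Δλ · cos φ₂ , cos φ₁ · sin φ₂ − sin φ₁ · cos φ₂ · cos Δλ )
  = atan2(0.38982, 0.86585) = 24.238° → normalised to [0°, 360°): 24.238°.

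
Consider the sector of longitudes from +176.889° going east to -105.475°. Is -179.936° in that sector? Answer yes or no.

Band width going east from +176.889° to -105.475°: ((-105.475 − 176.889) mod 360) = 77.636°.
Offset of -179.936° east of the west edge: ((-179.936 − 176.889) mod 360) = 3.175°.
3.175° ≤ 77.636° ⇒ inside.

Yes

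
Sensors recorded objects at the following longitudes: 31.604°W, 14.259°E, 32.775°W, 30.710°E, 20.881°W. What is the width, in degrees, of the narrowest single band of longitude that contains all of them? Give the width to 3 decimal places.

63.485°

Sort the longitudes: -32.775°, -31.604°, -20.881°, +14.259°, +30.710°.
Eastward gaps between consecutive values (wrapping around): 1.171°, 10.723°, 35.140°, 16.451°, 296.515°.
Largest gap = 296.515° ⇒ minimal covering band is its complement: 360° − 296.515° = 63.485°.
Band runs from -32.775° eastward to +30.710°.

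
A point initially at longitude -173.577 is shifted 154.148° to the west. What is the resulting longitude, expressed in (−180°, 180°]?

Start at -173.577°; shift −154.148° → -327.725°.
-327.725° lies outside (−180°, 180°]; add 360° → +32.275°.

+32.275°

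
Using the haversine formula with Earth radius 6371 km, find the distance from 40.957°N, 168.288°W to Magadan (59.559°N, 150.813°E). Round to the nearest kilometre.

3482 km

Δλ = 150.813 − -168.288 = 319.101°; wrapped into (−180°, 180°]: -40.899°.
Δφ = 59.559 − 40.957 = 18.602°.
a = sin²(Δφ/2) + cos φ₁ · cos φ₂ · sin²(Δλ/2) = 0.072827.
c = 2·atan2(√a, √(1−a)) = 0.54651 rad → d = 6371·c ≈ 3481.79 km.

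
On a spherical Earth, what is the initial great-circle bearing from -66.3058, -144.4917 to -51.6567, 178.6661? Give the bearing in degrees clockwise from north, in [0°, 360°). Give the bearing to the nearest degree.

Δλ = 178.6661 − -144.4917 = 323.1578°; wrapped into (−180°, 180°]: -36.8422°.
θ = atan2( sin Δλ · cos φ₂ , cos φ₁ · sin φ₂ − sin φ₁ · cos φ₂ · cos Δλ )
  = atan2(-0.37198, 0.13945) = -69.450° → normalised to [0°, 360°): 290.550°.

291°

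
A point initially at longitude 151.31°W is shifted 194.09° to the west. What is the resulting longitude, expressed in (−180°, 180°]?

Start at -151.31°; shift −194.09° → -345.40°.
-345.40° lies outside (−180°, 180°]; add 360° → +14.60°.

14.60°E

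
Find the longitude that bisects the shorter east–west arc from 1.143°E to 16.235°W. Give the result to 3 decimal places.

Signed shortest Δλ from +1.143° to -16.235° is -17.378°.
Midpoint longitude = +1.143° + (-17.378°)/2 = +1.143° − 8.689° = -7.546°.

7.546°W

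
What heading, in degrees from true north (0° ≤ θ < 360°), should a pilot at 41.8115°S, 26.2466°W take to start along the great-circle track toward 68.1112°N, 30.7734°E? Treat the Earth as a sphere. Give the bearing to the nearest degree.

Δλ = 30.7734 − -26.2466 = 57.0200°.
θ = atan2( sin Δλ · cos φ₂ , cos φ₁ · sin φ₂ − sin φ₁ · cos φ₂ · cos Δλ )
  = atan2(0.31273, 0.82690) = 20.716° → normalised to [0°, 360°): 20.716°.

21°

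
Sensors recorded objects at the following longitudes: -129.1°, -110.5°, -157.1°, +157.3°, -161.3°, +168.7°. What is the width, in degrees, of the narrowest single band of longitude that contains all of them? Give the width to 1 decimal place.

Sort the longitudes: -161.3°, -157.1°, -129.1°, -110.5°, +157.3°, +168.7°.
Eastward gaps between consecutive values (wrapping around): 4.2°, 28.0°, 18.6°, 267.8°, 11.4°, 30.0°.
Largest gap = 267.8° ⇒ minimal covering band is its complement: 360° − 267.8° = 92.2°.
Band runs from +157.3° eastward to -110.5°, crossing the antimeridian.

92.2°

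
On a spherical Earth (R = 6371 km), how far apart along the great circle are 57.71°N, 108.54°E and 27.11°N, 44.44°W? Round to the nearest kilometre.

10252 km

Δλ = -44.44 − 108.54 = -152.98°.
Δφ = 27.11 − 57.71 = -30.60°.
a = sin²(Δφ/2) + cos φ₁ · cos φ₂ · sin²(Δλ/2) = 0.519191.
c = 2·atan2(√a, √(1−a)) = 1.60919 rad → d = 6371·c ≈ 10252.13 km.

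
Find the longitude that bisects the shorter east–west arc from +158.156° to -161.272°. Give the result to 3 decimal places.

+178.442°

Signed shortest Δλ from +158.156° to -161.272° is +40.572°.
Midpoint longitude = +158.156° + (+40.572°)/2 = +158.156° + 20.286° = +178.442°.
(The naïve average (+158.156 + -161.272)/2 = -1.558° is on the wrong side of the globe.)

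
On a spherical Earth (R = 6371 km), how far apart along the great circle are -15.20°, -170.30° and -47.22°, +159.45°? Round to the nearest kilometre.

Δλ = 159.45 − -170.30 = 329.75°; wrapped into (−180°, 180°]: -30.25°.
Δφ = -47.22 − -15.20 = -32.02°.
a = sin²(Δφ/2) + cos φ₁ · cos φ₂ · sin²(Δλ/2) = 0.120691.
c = 2·atan2(√a, √(1−a)) = 0.70961 rad → d = 6371·c ≈ 4520.91 km.

4521 km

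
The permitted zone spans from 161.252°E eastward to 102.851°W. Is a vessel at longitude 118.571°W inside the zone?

Yes

Band width going east from +161.252° to -102.851°: ((-102.851 − 161.252) mod 360) = 95.897°.
Offset of -118.571° east of the west edge: ((-118.571 − 161.252) mod 360) = 80.177°.
80.177° ≤ 95.897° ⇒ inside.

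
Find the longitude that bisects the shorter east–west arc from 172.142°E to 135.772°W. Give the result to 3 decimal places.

161.815°W

Signed shortest Δλ from +172.142° to -135.772° is +52.086°.
Midpoint longitude = +172.142° + (+52.086°)/2 = +172.142° + 26.043° = +198.185°.
Normalise into (−180°, 180°]: -161.815°.
(The naïve average (+172.142 + -135.772)/2 = 18.185° is on the wrong side of the globe.)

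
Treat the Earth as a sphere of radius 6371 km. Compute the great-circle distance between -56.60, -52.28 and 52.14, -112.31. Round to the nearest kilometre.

13273 km

Δλ = -112.31 − -52.28 = -60.03°.
Δφ = 52.14 − -56.60 = 108.74°.
a = sin²(Δφ/2) + cos φ₁ · cos φ₂ · sin²(Δλ/2) = 0.745176.
c = 2·atan2(√a, √(1−a)) = 2.08329 rad → d = 6371·c ≈ 13272.64 km.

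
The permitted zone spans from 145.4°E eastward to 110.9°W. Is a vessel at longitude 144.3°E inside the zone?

Band width going east from +145.4° to -110.9°: ((-110.9 − 145.4) mod 360) = 103.7°.
Offset of +144.3° east of the west edge: ((144.3 − 145.4) mod 360) = 358.9°.
358.9° > 103.7° ⇒ outside.

No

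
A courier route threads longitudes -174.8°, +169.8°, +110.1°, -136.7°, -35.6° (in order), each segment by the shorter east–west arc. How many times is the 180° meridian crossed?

Leg 1: -174.8° → +169.8°, shortest Δλ = -15.4° (west) — crosses 180°.
Leg 2: +169.8° → +110.1°, shortest Δλ = -59.7° (west) — does not cross 180°.
Leg 3: +110.1° → -136.7°, shortest Δλ = 113.2° (east) — crosses 180°.
Leg 4: -136.7° → -35.6°, shortest Δλ = 101.1° (east) — does not cross 180°.
Total crossings: 2.

2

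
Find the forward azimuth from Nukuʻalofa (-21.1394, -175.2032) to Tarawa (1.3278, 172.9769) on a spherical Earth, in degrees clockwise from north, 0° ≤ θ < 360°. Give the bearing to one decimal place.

Δλ = 172.9769 − -175.2032 = 348.1801°; wrapped into (−180°, 180°]: -11.8199°.
θ = atan2( sin Δλ · cos φ₂ , cos φ₁ · sin φ₂ − sin φ₁ · cos φ₂ · cos Δλ )
  = atan2(-0.20478, 0.37451) = -28.670° → normalised to [0°, 360°): 331.330°.

331.3°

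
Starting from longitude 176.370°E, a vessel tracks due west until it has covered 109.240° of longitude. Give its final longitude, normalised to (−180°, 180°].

67.130°E

Start at +176.370°; shift −109.240° → +67.130°.
+67.130° already lies in (−180°, 180°].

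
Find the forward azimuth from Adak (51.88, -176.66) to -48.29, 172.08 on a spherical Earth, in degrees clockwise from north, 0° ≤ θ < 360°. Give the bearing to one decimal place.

187.6°

Δλ = 172.08 − -176.66 = 348.74°; wrapped into (−180°, 180°]: -11.26°.
θ = atan2( sin Δλ · cos φ₂ , cos φ₁ · sin φ₂ − sin φ₁ · cos φ₂ · cos Δλ )
  = atan2(-0.12992, -0.97421) = -172.404° → normalised to [0°, 360°): 187.596°.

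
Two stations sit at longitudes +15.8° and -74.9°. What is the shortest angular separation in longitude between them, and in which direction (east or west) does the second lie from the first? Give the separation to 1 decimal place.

90.7° west

Raw difference: -74.9 − 15.8 = -90.7°.
Normalise into (−180°, 180°]: -90.7° stays -90.7°.
Negative ⇒ the second point lies to the west; separation 90.7°.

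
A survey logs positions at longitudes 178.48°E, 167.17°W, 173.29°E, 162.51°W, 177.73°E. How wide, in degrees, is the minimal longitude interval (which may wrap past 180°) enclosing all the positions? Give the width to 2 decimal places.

Sort the longitudes: -167.17°, -162.51°, +173.29°, +177.73°, +178.48°.
Eastward gaps between consecutive values (wrapping around): 4.66°, 335.80°, 4.44°, 0.75°, 14.35°.
Largest gap = 335.80° ⇒ minimal covering band is its complement: 360° − 335.80° = 24.20°.
Band runs from +173.29° eastward to -162.51°, crossing the antimeridian.

24.20°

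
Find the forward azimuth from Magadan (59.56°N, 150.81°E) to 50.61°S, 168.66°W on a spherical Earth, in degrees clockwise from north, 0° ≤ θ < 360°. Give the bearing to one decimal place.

152.9°

Δλ = -168.66 − 150.81 = -319.47°; wrapped into (−180°, 180°]: 40.53°.
θ = atan2( sin Δλ · cos φ₂ , cos φ₁ · sin φ₂ − sin φ₁ · cos φ₂ · cos Δλ )
  = atan2(0.41239, -0.80740) = 152.944° → normalised to [0°, 360°): 152.944°.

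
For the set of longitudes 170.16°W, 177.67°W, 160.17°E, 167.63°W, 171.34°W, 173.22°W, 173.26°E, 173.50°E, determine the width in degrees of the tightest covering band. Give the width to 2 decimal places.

32.20°

Sort the longitudes: -177.67°, -173.22°, -171.34°, -170.16°, -167.63°, +160.17°, +173.26°, +173.50°.
Eastward gaps between consecutive values (wrapping around): 4.45°, 1.88°, 1.18°, 2.53°, 327.80°, 13.09°, 0.24°, 8.83°.
Largest gap = 327.80° ⇒ minimal covering band is its complement: 360° − 327.80° = 32.20°.
Band runs from +160.17° eastward to -167.63°, crossing the antimeridian.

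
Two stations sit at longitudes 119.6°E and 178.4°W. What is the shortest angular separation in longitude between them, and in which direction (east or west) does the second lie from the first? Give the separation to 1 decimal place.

Raw difference: -178.4 − 119.6 = -298.0°.
Normalise into (−180°, 180°]: -298.0° + 360° = 62.0°.
Positive ⇒ the second point lies to the east; separation 62.0°.

62.0° east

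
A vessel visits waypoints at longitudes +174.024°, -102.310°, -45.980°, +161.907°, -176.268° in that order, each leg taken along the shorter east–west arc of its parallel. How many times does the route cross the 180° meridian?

Leg 1: +174.024° → -102.310°, shortest Δλ = 83.666° (east) — crosses 180°.
Leg 2: -102.310° → -45.980°, shortest Δλ = 56.33° (east) — does not cross 180°.
Leg 3: -45.980° → +161.907°, shortest Δλ = -152.113° (west) — crosses 180°.
Leg 4: +161.907° → -176.268°, shortest Δλ = 21.825° (east) — crosses 180°.
Total crossings: 3.

3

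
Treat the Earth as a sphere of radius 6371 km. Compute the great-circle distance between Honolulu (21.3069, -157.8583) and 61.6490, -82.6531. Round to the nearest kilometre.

7156 km

Δλ = -82.6531 − -157.8583 = 75.2052°.
Δφ = 61.6490 − 21.3069 = 40.3421°.
a = sin²(Δφ/2) + cos φ₁ · cos φ₂ · sin²(Δλ/2) = 0.283623.
c = 2·atan2(√a, √(1−a)) = 1.12325 rad → d = 6371·c ≈ 7156.23 km.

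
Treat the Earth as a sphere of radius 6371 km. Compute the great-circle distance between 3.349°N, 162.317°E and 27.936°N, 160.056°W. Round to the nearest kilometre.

Δλ = -160.056 − 162.317 = -322.373°; wrapped into (−180°, 180°]: 37.627°.
Δφ = 27.936 − 3.349 = 24.587°.
a = sin²(Δφ/2) + cos φ₁ · cos φ₂ · sin²(Δλ/2) = 0.137058.
c = 2·atan2(√a, √(1−a)) = 0.75848 rad → d = 6371·c ≈ 4832.26 km.

4832 km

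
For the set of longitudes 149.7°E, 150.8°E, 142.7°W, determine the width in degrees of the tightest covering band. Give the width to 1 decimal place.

Sort the longitudes: -142.7°, +149.7°, +150.8°.
Eastward gaps between consecutive values (wrapping around): 292.4°, 1.1°, 66.5°.
Largest gap = 292.4° ⇒ minimal covering band is its complement: 360° − 292.4° = 67.6°.
Band runs from +149.7° eastward to -142.7°, crossing the antimeridian.

67.6°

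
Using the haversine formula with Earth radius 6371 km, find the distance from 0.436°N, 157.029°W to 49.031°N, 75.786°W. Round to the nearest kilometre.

Δλ = -75.786 − -157.029 = 81.243°.
Δφ = 49.031 − 0.436 = 48.595°.
a = sin²(Δφ/2) + cos φ₁ · cos φ₂ · sin²(Δλ/2) = 0.447219.
c = 2·atan2(√a, √(1−a)) = 1.46504 rad → d = 6371·c ≈ 9333.75 km.

9334 km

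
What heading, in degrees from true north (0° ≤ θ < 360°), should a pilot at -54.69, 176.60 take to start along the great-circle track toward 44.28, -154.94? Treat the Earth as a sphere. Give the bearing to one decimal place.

Δλ = -154.94 − 176.60 = -331.54°; wrapped into (−180°, 180°]: 28.46°.
θ = atan2( sin Δλ · cos φ₂ , cos φ₁ · sin φ₂ − sin φ₁ · cos φ₂ · cos Δλ )
  = atan2(0.34118, 0.91717) = 20.405° → normalised to [0°, 360°): 20.405°.

20.4°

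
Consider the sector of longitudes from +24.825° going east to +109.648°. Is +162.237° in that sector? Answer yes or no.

Band width going east from +24.825° to +109.648°: ((109.648 − 24.825) mod 360) = 84.823°.
Offset of +162.237° east of the west edge: ((162.237 − 24.825) mod 360) = 137.412°.
137.412° > 84.823° ⇒ outside.

No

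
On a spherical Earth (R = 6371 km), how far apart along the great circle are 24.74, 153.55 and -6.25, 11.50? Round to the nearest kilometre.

Δλ = 11.50 − 153.55 = -142.05°.
Δφ = -6.25 − 24.74 = -30.99°.
a = sin²(Δφ/2) + cos φ₁ · cos φ₂ · sin²(Δλ/2) = 0.878738.
c = 2·atan2(√a, √(1−a)) = 2.43023 rad → d = 6371·c ≈ 15483.03 km.

15483 km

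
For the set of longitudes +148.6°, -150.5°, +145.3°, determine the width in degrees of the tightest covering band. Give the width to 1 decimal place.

64.2°

Sort the longitudes: -150.5°, +145.3°, +148.6°.
Eastward gaps between consecutive values (wrapping around): 295.8°, 3.3°, 60.9°.
Largest gap = 295.8° ⇒ minimal covering band is its complement: 360° − 295.8° = 64.2°.
Band runs from +145.3° eastward to -150.5°, crossing the antimeridian.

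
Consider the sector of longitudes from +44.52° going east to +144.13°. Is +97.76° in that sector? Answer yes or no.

Yes

Band width going east from +44.52° to +144.13°: ((144.13 − 44.52) mod 360) = 99.61°.
Offset of +97.76° east of the west edge: ((97.76 − 44.52) mod 360) = 53.24°.
53.24° ≤ 99.61° ⇒ inside.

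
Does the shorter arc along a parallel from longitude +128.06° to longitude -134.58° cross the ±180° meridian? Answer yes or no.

Naïve |-134.58 − 128.06| = 262.64° > 180°, so the shorter arc goes the other way round — across 180°.
Signed shortest Δλ = ((-134.58 − 128.06 + 180) mod 360) − 180 = 97.36°.
Going east by 97.36° from +128.06° passes through 180° before reaching -134.58°.

Yes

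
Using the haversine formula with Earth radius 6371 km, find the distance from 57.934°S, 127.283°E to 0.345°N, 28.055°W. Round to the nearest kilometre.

Δλ = -28.055 − 127.283 = -155.338°.
Δφ = 0.345 − -57.934 = 58.279°.
a = sin²(Δφ/2) + cos φ₁ · cos φ₂ · sin²(Δλ/2) = 0.743782.
c = 2·atan2(√a, √(1−a)) = 2.08009 rad → d = 6371·c ≈ 13252.28 km.

13252 km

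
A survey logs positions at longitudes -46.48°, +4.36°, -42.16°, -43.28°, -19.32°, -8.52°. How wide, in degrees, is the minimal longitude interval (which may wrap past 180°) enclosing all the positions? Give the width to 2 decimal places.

50.84°

Sort the longitudes: -46.48°, -43.28°, -42.16°, -19.32°, -8.52°, +4.36°.
Eastward gaps between consecutive values (wrapping around): 3.20°, 1.12°, 22.84°, 10.80°, 12.88°, 309.16°.
Largest gap = 309.16° ⇒ minimal covering band is its complement: 360° − 309.16° = 50.84°.
Band runs from -46.48° eastward to +4.36°.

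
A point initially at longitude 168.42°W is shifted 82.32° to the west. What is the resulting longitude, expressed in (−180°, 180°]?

109.26°E

Start at -168.42°; shift −82.32° → -250.74°.
-250.74° lies outside (−180°, 180°]; add 360° → +109.26°.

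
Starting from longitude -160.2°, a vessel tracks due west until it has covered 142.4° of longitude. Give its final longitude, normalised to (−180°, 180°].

Start at -160.2°; shift −142.4° → -302.6°.
-302.6° lies outside (−180°, 180°]; add 360° → +57.4°.

+57.4°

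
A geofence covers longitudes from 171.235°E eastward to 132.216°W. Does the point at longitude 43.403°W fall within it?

No

Band width going east from +171.235° to -132.216°: ((-132.216 − 171.235) mod 360) = 56.549°.
Offset of -43.403° east of the west edge: ((-43.403 − 171.235) mod 360) = 145.362°.
145.362° > 56.549° ⇒ outside.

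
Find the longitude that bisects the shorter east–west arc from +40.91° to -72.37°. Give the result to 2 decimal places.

-15.73°

Signed shortest Δλ from +40.91° to -72.37° is -113.28°.
Midpoint longitude = +40.91° + (-113.28°)/2 = +40.91° − 56.64° = -15.73°.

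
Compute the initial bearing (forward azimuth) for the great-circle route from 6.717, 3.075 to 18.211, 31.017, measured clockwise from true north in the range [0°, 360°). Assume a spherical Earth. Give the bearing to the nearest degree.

65°

Δλ = 31.017 − 3.075 = 27.942°.
θ = atan2( sin Δλ · cos φ₂ , cos φ₁ · sin φ₂ − sin φ₁ · cos φ₂ · cos Δλ )
  = atan2(0.44511, 0.21222) = 64.509° → normalised to [0°, 360°): 64.509°.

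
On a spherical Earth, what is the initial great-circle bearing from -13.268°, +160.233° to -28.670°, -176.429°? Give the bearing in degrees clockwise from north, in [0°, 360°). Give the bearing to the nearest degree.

Δλ = -176.429 − 160.233 = -336.662°; wrapped into (−180°, 180°]: 23.338°.
θ = atan2( sin Δλ · cos φ₂ , cos φ₁ · sin φ₂ − sin φ₁ · cos φ₂ · cos Δλ )
  = atan2(0.34759, -0.28206) = 129.059° → normalised to [0°, 360°): 129.059°.

129°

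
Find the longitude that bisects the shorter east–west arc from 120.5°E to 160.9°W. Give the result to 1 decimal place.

159.8°E

Signed shortest Δλ from +120.5° to -160.9° is +78.6°.
Midpoint longitude = +120.5° + (+78.6°)/2 = +120.5° + 39.3° = +159.8°.
(The naïve average (+120.5 + -160.9)/2 = -20.2° is on the wrong side of the globe.)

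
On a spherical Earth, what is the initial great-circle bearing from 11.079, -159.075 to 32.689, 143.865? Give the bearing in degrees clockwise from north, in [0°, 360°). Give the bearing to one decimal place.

Δλ = 143.865 − -159.075 = 302.940°; wrapped into (−180°, 180°]: -57.060°.
θ = atan2( sin Δλ · cos φ₂ , cos φ₁ · sin φ₂ − sin φ₁ · cos φ₂ · cos Δλ )
  = atan2(-0.70632, 0.44207) = -57.958° → normalised to [0°, 360°): 302.042°.

302.0°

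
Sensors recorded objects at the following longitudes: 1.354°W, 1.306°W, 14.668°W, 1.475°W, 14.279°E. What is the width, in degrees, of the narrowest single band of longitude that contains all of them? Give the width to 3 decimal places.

Sort the longitudes: -14.668°, -1.475°, -1.354°, -1.306°, +14.279°.
Eastward gaps between consecutive values (wrapping around): 13.193°, 0.121°, 0.048°, 15.585°, 331.053°.
Largest gap = 331.053° ⇒ minimal covering band is its complement: 360° − 331.053° = 28.947°.
Band runs from -14.668° eastward to +14.279°.

28.947°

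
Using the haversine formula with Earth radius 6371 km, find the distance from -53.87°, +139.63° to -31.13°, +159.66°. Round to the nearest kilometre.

2992 km

Δλ = 159.66 − 139.63 = 20.03°.
Δφ = -31.13 − -53.87 = 22.74°.
a = sin²(Δφ/2) + cos φ₁ · cos φ₂ · sin²(Δλ/2) = 0.054130.
c = 2·atan2(√a, √(1−a)) = 0.46962 rad → d = 6371·c ≈ 2991.95 km.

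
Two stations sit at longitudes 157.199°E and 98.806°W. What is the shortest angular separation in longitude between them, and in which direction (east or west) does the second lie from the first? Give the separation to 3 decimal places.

103.995° east

Raw difference: -98.806 − 157.199 = -256.005°.
Normalise into (−180°, 180°]: -256.005° + 360° = 103.995°.
Positive ⇒ the second point lies to the east; separation 103.995°.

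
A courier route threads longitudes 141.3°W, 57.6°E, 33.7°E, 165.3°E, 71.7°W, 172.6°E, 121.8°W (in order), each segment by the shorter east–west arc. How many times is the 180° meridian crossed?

4

Leg 1: -141.3° → +57.6°, shortest Δλ = -161.1° (west) — crosses 180°.
Leg 2: +57.6° → +33.7°, shortest Δλ = -23.9° (west) — does not cross 180°.
Leg 3: +33.7° → +165.3°, shortest Δλ = 131.6° (east) — does not cross 180°.
Leg 4: +165.3° → -71.7°, shortest Δλ = 123.0° (east) — crosses 180°.
Leg 5: -71.7° → +172.6°, shortest Δλ = -115.7° (west) — crosses 180°.
Leg 6: +172.6° → -121.8°, shortest Δλ = 65.6° (east) — crosses 180°.
Total crossings: 4.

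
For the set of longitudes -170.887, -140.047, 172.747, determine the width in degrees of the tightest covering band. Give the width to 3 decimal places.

Sort the longitudes: -170.887°, -140.047°, +172.747°.
Eastward gaps between consecutive values (wrapping around): 30.840°, 312.794°, 16.366°.
Largest gap = 312.794° ⇒ minimal covering band is its complement: 360° − 312.794° = 47.206°.
Band runs from +172.747° eastward to -140.047°, crossing the antimeridian.

47.206°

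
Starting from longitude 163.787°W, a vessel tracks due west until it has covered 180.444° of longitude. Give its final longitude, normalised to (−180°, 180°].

Start at -163.787°; shift −180.444° → -344.231°.
-344.231° lies outside (−180°, 180°]; add 360° → +15.769°.

15.769°E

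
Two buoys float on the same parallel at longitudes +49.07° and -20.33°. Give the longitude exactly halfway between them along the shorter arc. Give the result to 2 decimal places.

+14.37°

Signed shortest Δλ from +49.07° to -20.33° is -69.40°.
Midpoint longitude = +49.07° + (-69.40°)/2 = +49.07° − 34.70° = +14.37°.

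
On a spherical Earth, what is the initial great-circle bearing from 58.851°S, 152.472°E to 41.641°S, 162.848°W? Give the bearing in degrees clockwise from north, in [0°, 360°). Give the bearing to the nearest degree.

Δλ = -162.848 − 152.472 = -315.320°; wrapped into (−180°, 180°]: 44.680°.
θ = atan2( sin Δλ · cos φ₂ , cos φ₁ · sin φ₂ − sin φ₁ · cos φ₂ · cos Δλ )
  = atan2(0.52548, 0.11107) = 78.066° → normalised to [0°, 360°): 78.066°.

78°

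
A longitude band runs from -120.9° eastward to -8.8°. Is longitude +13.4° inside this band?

No

Band width going east from -120.9° to -8.8°: ((-8.8 − -120.9) mod 360) = 112.1°.
Offset of +13.4° east of the west edge: ((13.4 − -120.9) mod 360) = 134.3°.
134.3° > 112.1° ⇒ outside.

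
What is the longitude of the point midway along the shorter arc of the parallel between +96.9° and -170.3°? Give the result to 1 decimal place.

+143.3°

Signed shortest Δλ from +96.9° to -170.3° is +92.8°.
Midpoint longitude = +96.9° + (+92.8°)/2 = +96.9° + 46.4° = +143.3°.
(The naïve average (+96.9 + -170.3)/2 = -36.7° is on the wrong side of the globe.)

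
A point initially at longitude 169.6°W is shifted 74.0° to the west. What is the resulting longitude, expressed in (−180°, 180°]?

Start at -169.6°; shift −74.0° → -243.6°.
-243.6° lies outside (−180°, 180°]; add 360° → +116.4°.

116.4°E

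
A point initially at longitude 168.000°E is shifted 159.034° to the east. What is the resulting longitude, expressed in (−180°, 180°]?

Start at +168.000°; shift +159.034° → +327.034°.
+327.034° lies outside (−180°, 180°]; subtract 360° → -32.966°.

32.966°W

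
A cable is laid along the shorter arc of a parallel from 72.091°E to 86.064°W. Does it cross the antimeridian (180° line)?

No

Signed shortest Δλ = ((-86.064 − 72.091 + 180) mod 360) − 180 = -158.155°.
Going west by 158.155° from +72.091° reaches -86.064° without touching 180°.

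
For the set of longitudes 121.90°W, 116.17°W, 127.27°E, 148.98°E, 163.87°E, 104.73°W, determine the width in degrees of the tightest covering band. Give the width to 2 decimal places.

Sort the longitudes: -121.90°, -116.17°, -104.73°, +127.27°, +148.98°, +163.87°.
Eastward gaps between consecutive values (wrapping around): 5.73°, 11.44°, 232.00°, 21.71°, 14.89°, 74.23°.
Largest gap = 232.00° ⇒ minimal covering band is its complement: 360° − 232.00° = 128.00°.
Band runs from +127.27° eastward to -104.73°, crossing the antimeridian.

128.00°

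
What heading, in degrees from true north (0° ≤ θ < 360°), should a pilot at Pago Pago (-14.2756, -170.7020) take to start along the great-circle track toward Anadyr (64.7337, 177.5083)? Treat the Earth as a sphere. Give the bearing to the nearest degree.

355°

Δλ = 177.5083 − -170.7020 = 348.2103°; wrapped into (−180°, 180°]: -11.7897°.
θ = atan2( sin Δλ · cos φ₂ , cos φ₁ · sin φ₂ − sin φ₁ · cos φ₂ · cos Δλ )
  = atan2(-0.08721, 0.97944) = -5.088° → normalised to [0°, 360°): 354.912°.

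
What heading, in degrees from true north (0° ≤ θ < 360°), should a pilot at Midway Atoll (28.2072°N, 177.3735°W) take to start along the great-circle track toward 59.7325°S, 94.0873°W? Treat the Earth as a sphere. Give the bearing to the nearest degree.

Δλ = -94.0873 − -177.3735 = 83.2862°.
θ = atan2( sin Δλ · cos φ₂ , cos φ₁ · sin φ₂ − sin φ₁ · cos φ₂ · cos Δλ )
  = atan2(0.50058, -0.78897) = 147.606° → normalised to [0°, 360°): 147.606°.

148°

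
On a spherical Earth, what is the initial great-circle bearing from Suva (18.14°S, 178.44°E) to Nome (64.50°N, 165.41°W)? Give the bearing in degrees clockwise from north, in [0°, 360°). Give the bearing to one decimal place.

Δλ = -165.41 − 178.44 = -343.85°; wrapped into (−180°, 180°]: 16.15°.
θ = atan2( sin Δλ · cos φ₂ , cos φ₁ · sin φ₂ − sin φ₁ · cos φ₂ · cos Δλ )
  = atan2(0.11975, 0.98647) = 6.921° → normalised to [0°, 360°): 6.921°.

6.9°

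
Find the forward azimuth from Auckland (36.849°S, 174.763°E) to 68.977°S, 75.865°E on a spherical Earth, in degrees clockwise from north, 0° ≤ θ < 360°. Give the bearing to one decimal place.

204.4°

Δλ = 75.865 − 174.763 = -98.898°.
θ = atan2( sin Δλ · cos φ₂ , cos φ₁ · sin φ₂ − sin φ₁ · cos φ₂ · cos Δλ )
  = atan2(-0.35443, -0.78023) = -155.570° → normalised to [0°, 360°): 204.430°.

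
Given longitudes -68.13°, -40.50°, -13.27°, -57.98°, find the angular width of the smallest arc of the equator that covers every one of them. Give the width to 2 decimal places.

54.86°

Sort the longitudes: -68.13°, -57.98°, -40.50°, -13.27°.
Eastward gaps between consecutive values (wrapping around): 10.15°, 17.48°, 27.23°, 305.14°.
Largest gap = 305.14° ⇒ minimal covering band is its complement: 360° − 305.14° = 54.86°.
Band runs from -68.13° eastward to -13.27°.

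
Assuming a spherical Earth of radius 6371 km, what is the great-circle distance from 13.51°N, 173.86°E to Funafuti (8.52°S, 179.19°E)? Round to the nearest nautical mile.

Δλ = 179.19 − 173.86 = 5.33°.
Δφ = -8.52 − 13.51 = -22.03°.
a = sin²(Δφ/2) + cos φ₁ · cos φ₂ · sin²(Δλ/2) = 0.038585.
c = 2·atan2(√a, √(1−a)) = 0.39543 rad → d = 6371·c ≈ 2519.30 km ≈ 1360.32 nmi.

1360 nmi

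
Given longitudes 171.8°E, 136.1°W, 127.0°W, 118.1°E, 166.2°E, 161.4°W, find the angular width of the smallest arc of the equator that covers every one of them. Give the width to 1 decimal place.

Sort the longitudes: -161.4°, -136.1°, -127.0°, +118.1°, +166.2°, +171.8°.
Eastward gaps between consecutive values (wrapping around): 25.3°, 9.1°, 245.1°, 48.1°, 5.6°, 26.8°.
Largest gap = 245.1° ⇒ minimal covering band is its complement: 360° − 245.1° = 114.9°.
Band runs from +118.1° eastward to -127.0°, crossing the antimeridian.

114.9°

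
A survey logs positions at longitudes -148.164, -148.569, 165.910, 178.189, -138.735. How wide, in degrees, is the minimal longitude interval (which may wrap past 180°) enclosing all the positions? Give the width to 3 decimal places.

55.355°

Sort the longitudes: -148.569°, -148.164°, -138.735°, +165.910°, +178.189°.
Eastward gaps between consecutive values (wrapping around): 0.405°, 9.429°, 304.645°, 12.279°, 33.242°.
Largest gap = 304.645° ⇒ minimal covering band is its complement: 360° − 304.645° = 55.355°.
Band runs from +165.910° eastward to -138.735°, crossing the antimeridian.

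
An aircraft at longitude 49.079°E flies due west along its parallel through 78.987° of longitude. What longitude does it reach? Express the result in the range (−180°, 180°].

Start at +49.079°; shift −78.987° → -29.908°.
-29.908° already lies in (−180°, 180°].

29.908°W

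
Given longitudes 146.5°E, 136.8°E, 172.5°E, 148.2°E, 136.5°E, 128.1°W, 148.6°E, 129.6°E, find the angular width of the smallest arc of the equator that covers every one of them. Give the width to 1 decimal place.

Sort the longitudes: -128.1°, +129.6°, +136.5°, +136.8°, +146.5°, +148.2°, +148.6°, +172.5°.
Eastward gaps between consecutive values (wrapping around): 257.7°, 6.9°, 0.3°, 9.7°, 1.7°, 0.4°, 23.9°, 59.4°.
Largest gap = 257.7° ⇒ minimal covering band is its complement: 360° − 257.7° = 102.3°.
Band runs from +129.6° eastward to -128.1°, crossing the antimeridian.

102.3°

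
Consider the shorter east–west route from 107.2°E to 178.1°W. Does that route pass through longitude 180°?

Naïve |-178.1 − 107.2| = 285.3° > 180°, so the shorter arc goes the other way round — across 180°.
Signed shortest Δλ = ((-178.1 − 107.2 + 180) mod 360) − 180 = 74.7°.
Going east by 74.7° from +107.2° passes through 180° before reaching -178.1°.

Yes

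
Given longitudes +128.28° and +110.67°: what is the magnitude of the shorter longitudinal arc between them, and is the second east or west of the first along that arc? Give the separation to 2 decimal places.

Raw difference: 110.67 − 128.28 = -17.61°.
Normalise into (−180°, 180°]: -17.61° stays -17.61°.
Negative ⇒ the second point lies to the west; separation 17.61°.

17.61° west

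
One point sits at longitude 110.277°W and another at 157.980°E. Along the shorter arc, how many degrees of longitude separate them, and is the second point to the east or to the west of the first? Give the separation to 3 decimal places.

Raw difference: 157.980 − -110.277 = 268.257°.
Normalise into (−180°, 180°]: 268.257° − 360° = -91.743°.
Negative ⇒ the second point lies to the west; separation 91.743°.

91.743° west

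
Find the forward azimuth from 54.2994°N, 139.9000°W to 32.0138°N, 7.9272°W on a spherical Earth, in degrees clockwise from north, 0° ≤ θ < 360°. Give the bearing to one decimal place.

39.3°

Δλ = -7.9272 − -139.9000 = 131.9728°.
θ = atan2( sin Δλ · cos φ₂ , cos φ₁ · sin φ₂ − sin φ₁ · cos φ₂ · cos Δλ )
  = atan2(0.63040, 0.76986) = 39.312° → normalised to [0°, 360°): 39.312°.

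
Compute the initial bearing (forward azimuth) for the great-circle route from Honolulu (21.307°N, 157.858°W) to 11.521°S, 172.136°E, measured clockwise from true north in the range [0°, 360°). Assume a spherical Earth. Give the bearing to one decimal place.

224.7°

Δλ = 172.136 − -157.858 = 329.994°; wrapped into (−180°, 180°]: -30.006°.
θ = atan2( sin Δλ · cos φ₂ , cos φ₁ · sin φ₂ − sin φ₁ · cos φ₂ · cos Δλ )
  = atan2(-0.49001, -0.49440) = -135.255° → normalised to [0°, 360°): 224.745°.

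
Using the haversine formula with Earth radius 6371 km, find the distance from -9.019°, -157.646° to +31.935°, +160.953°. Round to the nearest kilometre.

6329 km

Δλ = 160.953 − -157.646 = 318.599°; wrapped into (−180°, 180°]: -41.401°.
Δφ = 31.935 − -9.019 = 40.954°.
a = sin²(Δφ/2) + cos φ₁ · cos φ₂ · sin²(Δλ/2) = 0.227110.
c = 2·atan2(√a, √(1−a)) = 0.99348 rad → d = 6371·c ≈ 6329.44 km.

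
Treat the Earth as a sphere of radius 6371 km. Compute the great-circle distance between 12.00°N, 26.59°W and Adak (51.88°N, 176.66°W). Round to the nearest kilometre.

Δλ = -176.66 − -26.59 = -150.07°.
Δφ = 51.88 − 12.00 = 39.88°.
a = sin²(Δφ/2) + cos φ₁ · cos φ₂ · sin²(Δλ/2) = 0.679862.
c = 2·atan2(√a, √(1−a)) = 1.93877 rad → d = 6371·c ≈ 12351.90 km.

12352 km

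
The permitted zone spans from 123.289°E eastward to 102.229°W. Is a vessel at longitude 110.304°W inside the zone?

Yes

Band width going east from +123.289° to -102.229°: ((-102.229 − 123.289) mod 360) = 134.482°.
Offset of -110.304° east of the west edge: ((-110.304 − 123.289) mod 360) = 126.407°.
126.407° ≤ 134.482° ⇒ inside.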